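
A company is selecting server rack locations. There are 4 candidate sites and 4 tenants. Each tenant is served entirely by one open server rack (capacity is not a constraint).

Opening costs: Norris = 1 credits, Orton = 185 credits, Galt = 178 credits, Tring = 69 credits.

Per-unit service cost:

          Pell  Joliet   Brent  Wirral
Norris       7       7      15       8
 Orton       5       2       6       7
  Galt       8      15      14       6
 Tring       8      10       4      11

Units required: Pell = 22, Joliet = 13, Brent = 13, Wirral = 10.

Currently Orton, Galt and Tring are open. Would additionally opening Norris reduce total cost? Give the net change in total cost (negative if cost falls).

Current service cost with {Orton, Galt, Tring}: 248.
Adding Norris: each tenant re-picks its cheapest; new service cost 248, saving 0.
Extra fixed cost: 1. Net change = 1 − 0 = 1.
(Totals: 680 → 681.)

No — net change +1 (cost rises by 1).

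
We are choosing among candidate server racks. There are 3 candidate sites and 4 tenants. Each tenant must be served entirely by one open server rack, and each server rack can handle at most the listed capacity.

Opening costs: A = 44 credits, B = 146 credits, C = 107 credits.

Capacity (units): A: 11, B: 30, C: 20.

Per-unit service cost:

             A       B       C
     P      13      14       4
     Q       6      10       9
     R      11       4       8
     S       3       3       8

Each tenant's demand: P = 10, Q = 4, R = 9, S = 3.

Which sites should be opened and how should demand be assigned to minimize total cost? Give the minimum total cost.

Open {A, C}: P→C 4·10=40, Q→A 6·4=24, R→C 8·9=72, S→A 3·3=9.
Loads: A carries 7/11, C carries 19/20. Service 145; fixed 151; total 296.
Next best feasible plan costs 350.

Minimum total cost: 296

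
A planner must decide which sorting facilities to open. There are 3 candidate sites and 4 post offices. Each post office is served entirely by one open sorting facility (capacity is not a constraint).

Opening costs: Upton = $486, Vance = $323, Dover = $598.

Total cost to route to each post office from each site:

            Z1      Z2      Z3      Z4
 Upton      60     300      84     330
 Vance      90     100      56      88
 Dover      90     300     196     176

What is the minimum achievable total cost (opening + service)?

For any fixed open set, each post office goes to its cheapest open site; total = fixed + service.
{Vance}: Z1→Vance 90, Z2→Vance 100, Z3→Vance 56, Z4→Vance 88. Service 334; fixed 323; total 657.
{Upton, Vance}: service 304 + fixed 809 = 1113
{Vance, Dover}: service 334 + fixed 921 = 1255
{Upton, Vance, Dover}: service 304 + fixed 1407 = 1711
No other subset beats 657.

Minimum total cost: 657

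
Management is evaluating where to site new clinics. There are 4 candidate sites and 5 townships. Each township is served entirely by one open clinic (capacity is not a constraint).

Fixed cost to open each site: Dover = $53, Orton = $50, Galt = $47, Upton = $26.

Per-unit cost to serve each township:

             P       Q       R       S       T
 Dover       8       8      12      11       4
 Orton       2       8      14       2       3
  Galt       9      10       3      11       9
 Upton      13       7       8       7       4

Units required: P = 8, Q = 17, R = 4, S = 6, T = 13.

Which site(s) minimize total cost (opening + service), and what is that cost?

For any fixed open set, each township goes to its cheapest open site; total = fixed + service.
{Orton, Upton}: P→Orton 2·8=16, Q→Upton 7·17=119, R→Upton 8·4=32, S→Orton 2·6=12, T→Orton 3·13=39. Service 218; fixed 76; total 294.
{Orton}: P→Orton 2·8=16, Q→Orton 8·17=136, R→Orton 14·4=56, S→Orton 2·6=12, T→Orton 3·13=39. Service 259; fixed 50; total 309.
{Orton, Galt}: service 215 + fixed 97 = 312
{Dover, Orton, Galt, Upton}: service 198 + fixed 176 = 374
(All 15 nonempty subsets were checked; Orton and Upton is lowest.)

Open Orton and Upton; minimum total cost 294.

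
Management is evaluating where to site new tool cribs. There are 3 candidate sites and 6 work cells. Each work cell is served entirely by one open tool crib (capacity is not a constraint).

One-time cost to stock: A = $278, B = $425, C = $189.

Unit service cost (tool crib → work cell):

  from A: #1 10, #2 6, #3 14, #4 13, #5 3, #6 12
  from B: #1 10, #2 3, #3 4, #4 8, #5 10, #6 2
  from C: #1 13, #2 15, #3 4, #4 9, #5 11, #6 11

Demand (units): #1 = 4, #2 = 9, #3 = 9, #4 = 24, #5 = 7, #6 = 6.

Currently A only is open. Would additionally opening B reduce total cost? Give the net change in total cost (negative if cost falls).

No — net change +128 (cost rises by 128).

Current service cost with {A}: 625.
Adding B: each work cell re-picks its cheapest; new service cost 328, saving 297.
Extra fixed cost: 425. Net change = 425 − 297 = 128.
(Totals: 903 → 1031.)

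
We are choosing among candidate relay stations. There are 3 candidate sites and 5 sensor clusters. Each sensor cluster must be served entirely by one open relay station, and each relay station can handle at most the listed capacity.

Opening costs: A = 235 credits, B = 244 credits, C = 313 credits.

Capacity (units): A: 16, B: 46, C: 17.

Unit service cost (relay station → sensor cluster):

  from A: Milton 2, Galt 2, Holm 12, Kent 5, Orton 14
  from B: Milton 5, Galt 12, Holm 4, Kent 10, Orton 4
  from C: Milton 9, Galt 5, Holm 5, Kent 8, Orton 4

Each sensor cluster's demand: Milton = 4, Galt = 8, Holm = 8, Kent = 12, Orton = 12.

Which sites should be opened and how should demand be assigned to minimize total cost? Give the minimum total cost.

Open {B}: Milton→B 5·4=20, Galt→B 12·8=96, Holm→B 4·8=32, Kent→B 10·12=120, Orton→B 4·12=48.
Loads: B carries 44/46. Service 316; fixed 244; total 560.
Next best feasible plan costs 703.

Minimum total cost: 560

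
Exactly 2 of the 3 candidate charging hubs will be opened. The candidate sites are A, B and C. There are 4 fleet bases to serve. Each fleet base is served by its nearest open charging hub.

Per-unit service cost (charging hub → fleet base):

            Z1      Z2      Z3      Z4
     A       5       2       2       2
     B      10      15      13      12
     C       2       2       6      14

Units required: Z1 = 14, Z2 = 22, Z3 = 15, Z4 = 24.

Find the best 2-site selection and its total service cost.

Choose A and C; total service cost 150.

With exactly 2 open, each fleet base uses its cheapest among the chosen.
{A, C}: Z1→C 2·14=28, Z2→A 2·22=44, Z3→A 2·15=30, Z4→A 2·24=48. Service cost 150.
{A, B}: service cost 192
{B, C}: service cost 450
Among all 3 size-2 choices, {A, C} is lowest.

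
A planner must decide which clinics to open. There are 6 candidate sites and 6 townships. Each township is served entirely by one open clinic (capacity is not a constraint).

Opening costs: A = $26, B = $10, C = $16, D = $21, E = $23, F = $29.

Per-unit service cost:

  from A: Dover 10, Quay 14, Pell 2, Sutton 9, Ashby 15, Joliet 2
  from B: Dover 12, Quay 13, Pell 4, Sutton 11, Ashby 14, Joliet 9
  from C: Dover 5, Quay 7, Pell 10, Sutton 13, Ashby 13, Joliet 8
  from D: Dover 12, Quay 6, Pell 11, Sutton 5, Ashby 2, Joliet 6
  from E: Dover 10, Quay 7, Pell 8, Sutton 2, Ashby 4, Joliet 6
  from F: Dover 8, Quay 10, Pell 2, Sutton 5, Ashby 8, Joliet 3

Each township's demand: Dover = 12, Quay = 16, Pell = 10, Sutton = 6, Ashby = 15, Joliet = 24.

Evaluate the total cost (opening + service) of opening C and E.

Each township is assigned to its cheapest site among the open ones.
{C, E}: Dover→C 5·12=60, Quay→C 7·16=112, Pell→E 8·10=80, Sutton→E 2·6=12, Ashby→E 4·15=60, Joliet→E 6·24=144. Service 468; fixed 39; total 507.

Total cost: 507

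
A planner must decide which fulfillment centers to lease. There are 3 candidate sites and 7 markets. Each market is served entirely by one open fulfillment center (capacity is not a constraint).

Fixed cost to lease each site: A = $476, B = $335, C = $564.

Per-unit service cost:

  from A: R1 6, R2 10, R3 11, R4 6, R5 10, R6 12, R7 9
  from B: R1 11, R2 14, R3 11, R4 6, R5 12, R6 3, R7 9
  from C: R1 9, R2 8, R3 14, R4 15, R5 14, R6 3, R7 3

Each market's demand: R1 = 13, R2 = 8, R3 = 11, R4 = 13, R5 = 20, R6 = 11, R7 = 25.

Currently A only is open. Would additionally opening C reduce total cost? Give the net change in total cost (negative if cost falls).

No — net change +299 (cost rises by 299).

Current service cost with {A}: 914.
Adding C: each market re-picks its cheapest; new service cost 649, saving 265.
Extra fixed cost: 564. Net change = 564 − 265 = 299.
(Totals: 1390 → 1689.)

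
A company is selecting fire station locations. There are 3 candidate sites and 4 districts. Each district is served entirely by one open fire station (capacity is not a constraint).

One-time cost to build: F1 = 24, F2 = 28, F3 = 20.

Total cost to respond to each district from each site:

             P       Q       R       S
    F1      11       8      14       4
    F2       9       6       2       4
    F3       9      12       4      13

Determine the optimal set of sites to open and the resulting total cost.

For any fixed open set, each district goes to its cheapest open site; total = fixed + service.
{F2}: P→F2 9, Q→F2 6, R→F2 2, S→F2 4. Service 21; fixed 28; total 49.
{F3}: service 38 + fixed 20 = 58
{F1}: service 37 + fixed 24 = 61
{F1, F2, F3}: service 21 + fixed 72 = 93
No other subset beats 49.

Open F2 only; minimum total cost 49.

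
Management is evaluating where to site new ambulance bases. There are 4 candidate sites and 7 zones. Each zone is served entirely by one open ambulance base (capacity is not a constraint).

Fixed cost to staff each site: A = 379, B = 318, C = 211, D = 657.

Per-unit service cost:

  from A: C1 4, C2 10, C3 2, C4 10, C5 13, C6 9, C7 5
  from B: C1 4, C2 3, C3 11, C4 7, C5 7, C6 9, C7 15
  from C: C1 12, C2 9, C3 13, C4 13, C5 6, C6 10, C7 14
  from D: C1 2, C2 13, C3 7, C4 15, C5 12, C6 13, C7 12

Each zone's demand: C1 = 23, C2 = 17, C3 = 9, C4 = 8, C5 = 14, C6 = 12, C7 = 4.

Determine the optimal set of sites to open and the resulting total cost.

Open B only; minimum total cost 882.

For any fixed open set, each zone goes to its cheapest open site; total = fixed + service.
{B}: C1→B 4·23=92, C2→B 3·17=51, C3→B 11·9=99, C4→B 7·8=56, C5→B 7·14=98, C6→B 9·12=108, C7→B 15·4=60. Service 564; fixed 318; total 882.
{A}: service 670 + fixed 379 = 1049
{B, C}: service 546 + fixed 529 = 1075
{A, B, C, D}: service 383 + fixed 1565 = 1948
No other subset beats 882.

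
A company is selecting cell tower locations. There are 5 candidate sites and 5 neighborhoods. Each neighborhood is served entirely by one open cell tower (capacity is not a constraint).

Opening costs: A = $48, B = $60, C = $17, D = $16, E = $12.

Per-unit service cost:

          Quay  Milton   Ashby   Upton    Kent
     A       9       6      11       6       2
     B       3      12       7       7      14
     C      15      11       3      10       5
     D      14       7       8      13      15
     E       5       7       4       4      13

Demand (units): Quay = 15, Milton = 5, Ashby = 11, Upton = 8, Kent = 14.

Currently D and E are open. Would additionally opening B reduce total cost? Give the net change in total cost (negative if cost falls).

Current service cost with {D, E}: 368.
Adding B: each neighborhood re-picks its cheapest; new service cost 338, saving 30.
Extra fixed cost: 60. Net change = 60 − 30 = 30.
(Totals: 396 → 426.)

No — net change +30 (cost rises by 30).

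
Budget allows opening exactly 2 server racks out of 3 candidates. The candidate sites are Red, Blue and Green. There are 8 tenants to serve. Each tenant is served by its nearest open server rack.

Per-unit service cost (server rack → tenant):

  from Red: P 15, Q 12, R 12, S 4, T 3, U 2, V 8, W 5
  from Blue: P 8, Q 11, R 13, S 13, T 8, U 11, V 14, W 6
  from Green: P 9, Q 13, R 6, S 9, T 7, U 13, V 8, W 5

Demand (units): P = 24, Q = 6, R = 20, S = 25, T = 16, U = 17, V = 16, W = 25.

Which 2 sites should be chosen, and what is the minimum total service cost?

With exactly 2 open, each tenant uses its cheapest among the chosen.
{Red, Green}: P→Green 9·24=216, Q→Red 12·6=72, R→Green 6·20=120, S→Red 4·25=100, T→Red 3·16=48, U→Red 2·17=34, V→Red 8·16=128, W→Red 5·25=125. Service cost 843.
{Red, Blue}: service cost 933
{Blue, Green}: service cost 1155
Among all 3 size-2 choices, {Red, Green} is lowest.

Choose Red and Green; total service cost 843.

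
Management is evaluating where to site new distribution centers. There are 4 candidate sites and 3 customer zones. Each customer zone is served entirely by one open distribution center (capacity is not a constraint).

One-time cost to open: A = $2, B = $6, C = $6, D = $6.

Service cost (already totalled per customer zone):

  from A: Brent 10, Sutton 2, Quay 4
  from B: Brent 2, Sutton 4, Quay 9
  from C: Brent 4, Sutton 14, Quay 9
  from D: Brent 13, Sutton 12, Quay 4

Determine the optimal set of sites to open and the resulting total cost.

For any fixed open set, each customer zone goes to its cheapest open site; total = fixed + service.
{A, B}: Brent→B 2, Sutton→A 2, Quay→A 4. Service 8; fixed 8; total 16.
{A}: Brent→A 10, Sutton→A 2, Quay→A 4. Service 16; fixed 2; total 18.
{A, C}: service 10 + fixed 8 = 18
{A, B, C, D}: service 8 + fixed 20 = 28
No other subset beats 16.

Open A and B; minimum total cost 16.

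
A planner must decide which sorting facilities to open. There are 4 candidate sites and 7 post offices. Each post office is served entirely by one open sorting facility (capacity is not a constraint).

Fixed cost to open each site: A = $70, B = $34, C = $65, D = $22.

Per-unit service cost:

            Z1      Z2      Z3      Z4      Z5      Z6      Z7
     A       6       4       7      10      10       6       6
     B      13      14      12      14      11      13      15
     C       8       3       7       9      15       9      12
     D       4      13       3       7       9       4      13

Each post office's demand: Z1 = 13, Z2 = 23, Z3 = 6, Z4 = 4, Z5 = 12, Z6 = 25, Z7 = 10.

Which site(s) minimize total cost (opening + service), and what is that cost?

Open A and D; minimum total cost 550.

For any fixed open set, each post office goes to its cheapest open site; total = fixed + service.
{A, D}: Z1→D 4·13=52, Z2→A 4·23=92, Z3→D 3·6=18, Z4→D 7·4=28, Z5→D 9·12=108, Z6→D 4·25=100, Z7→A 6·10=60. Service 458; fixed 92; total 550.
{C, D}: service 495 + fixed 87 = 582
{A, B, D}: service 458 + fixed 126 = 584
{A, B, C, D}: service 435 + fixed 191 = 626
No other subset beats 550.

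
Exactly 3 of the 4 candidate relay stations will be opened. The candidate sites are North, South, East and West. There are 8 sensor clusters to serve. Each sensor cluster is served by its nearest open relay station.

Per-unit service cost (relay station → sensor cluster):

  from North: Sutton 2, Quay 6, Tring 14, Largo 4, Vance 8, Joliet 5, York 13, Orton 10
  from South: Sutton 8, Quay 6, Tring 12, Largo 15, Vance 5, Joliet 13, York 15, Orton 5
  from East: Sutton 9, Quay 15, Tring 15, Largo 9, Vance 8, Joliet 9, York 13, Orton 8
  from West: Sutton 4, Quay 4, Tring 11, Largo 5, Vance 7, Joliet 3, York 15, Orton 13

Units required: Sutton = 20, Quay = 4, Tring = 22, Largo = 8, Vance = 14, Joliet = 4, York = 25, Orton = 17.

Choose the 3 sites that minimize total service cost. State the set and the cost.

With exactly 3 open, each sensor cluster uses its cheapest among the chosen.
{North, South, West}: Sutton→North 2·20=40, Quay→West 4·4=16, Tring→West 11·22=242, Largo→North 4·8=32, Vance→South 5·14=70, Joliet→West 3·4=12, York→North 13·25=325, Orton→South 5·17=85. Service cost 822.
{North, South, East}: service cost 860
{South, East, West}: service cost 870
Among all 4 size-3 choices, {North, South, West} is lowest.

Choose North, South and West; total service cost 822.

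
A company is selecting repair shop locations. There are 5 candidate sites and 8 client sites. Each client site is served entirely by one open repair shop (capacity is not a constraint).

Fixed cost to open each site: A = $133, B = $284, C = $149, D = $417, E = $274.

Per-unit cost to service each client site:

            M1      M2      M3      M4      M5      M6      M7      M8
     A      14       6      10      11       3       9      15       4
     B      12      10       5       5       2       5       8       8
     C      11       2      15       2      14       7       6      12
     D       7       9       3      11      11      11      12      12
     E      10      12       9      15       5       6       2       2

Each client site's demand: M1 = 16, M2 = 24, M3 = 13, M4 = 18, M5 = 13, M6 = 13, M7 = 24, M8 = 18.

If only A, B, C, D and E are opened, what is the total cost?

Total cost: 1667

Each client site is assigned to its cheapest site among the open ones.
{A, B, C, D, E}: M1→D 7·16=112, M2→C 2·24=48, M3→D 3·13=39, M4→C 2·18=36, M5→B 2·13=26, M6→B 5·13=65, M7→E 2·24=48, M8→E 2·18=36. Service 410; fixed 1257; total 1667.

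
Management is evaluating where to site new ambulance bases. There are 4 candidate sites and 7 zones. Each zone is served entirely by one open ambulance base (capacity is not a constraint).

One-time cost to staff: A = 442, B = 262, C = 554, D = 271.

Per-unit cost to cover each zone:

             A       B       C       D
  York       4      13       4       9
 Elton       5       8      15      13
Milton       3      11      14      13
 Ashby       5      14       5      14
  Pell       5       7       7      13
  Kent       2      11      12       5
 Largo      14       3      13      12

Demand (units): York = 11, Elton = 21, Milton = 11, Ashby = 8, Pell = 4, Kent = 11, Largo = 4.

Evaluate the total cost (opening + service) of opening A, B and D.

Each zone is assigned to its cheapest site among the open ones.
{A, B, D}: York→A 4·11=44, Elton→A 5·21=105, Milton→A 3·11=33, Ashby→A 5·8=40, Pell→A 5·4=20, Kent→A 2·11=22, Largo→B 3·4=12. Service 276; fixed 975; total 1251.

Total cost: 1251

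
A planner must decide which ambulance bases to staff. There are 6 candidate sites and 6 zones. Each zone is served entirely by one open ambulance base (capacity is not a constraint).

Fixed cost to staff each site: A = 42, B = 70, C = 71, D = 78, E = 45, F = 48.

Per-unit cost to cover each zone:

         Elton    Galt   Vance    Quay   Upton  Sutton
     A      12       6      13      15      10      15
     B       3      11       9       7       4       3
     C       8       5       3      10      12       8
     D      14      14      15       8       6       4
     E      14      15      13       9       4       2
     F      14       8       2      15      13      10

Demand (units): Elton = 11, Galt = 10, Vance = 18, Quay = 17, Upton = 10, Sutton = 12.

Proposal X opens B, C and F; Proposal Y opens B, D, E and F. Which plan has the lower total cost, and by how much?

Proposal X: {B, C, F}: Elton→B 3·11=33, Galt→C 5·10=50, Vance→F 2·18=36, Quay→B 7·17=119, Upton→B 4·10=40, Sutton→B 3·12=36. Service 314; fixed 189; total 503.
Proposal Y: {B, D, E, F}: Elton→B 3·11=33, Galt→F 8·10=80, Vance→F 2·18=36, Quay→B 7·17=119, Upton→B 4·10=40, Sutton→E 2·12=24. Service 332; fixed 241; total 573.
Difference: |503 − 573| = 70.

Proposal X is cheaper by 70.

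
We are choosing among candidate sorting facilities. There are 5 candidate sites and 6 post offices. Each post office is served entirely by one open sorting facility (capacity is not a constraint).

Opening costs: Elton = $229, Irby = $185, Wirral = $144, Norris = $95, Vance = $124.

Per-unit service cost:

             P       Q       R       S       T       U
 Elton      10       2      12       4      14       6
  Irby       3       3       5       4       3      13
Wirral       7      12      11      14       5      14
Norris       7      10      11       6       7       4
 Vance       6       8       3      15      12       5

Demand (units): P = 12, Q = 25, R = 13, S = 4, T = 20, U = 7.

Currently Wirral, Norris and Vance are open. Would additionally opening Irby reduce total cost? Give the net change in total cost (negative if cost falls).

Current service cost with {Wirral, Norris, Vance}: 463.
Adding Irby: each post office re-picks its cheapest; new service cost 254, saving 209.
Extra fixed cost: 185. Net change = 185 − 209 = -24.
(Totals: 826 → 802.)

Yes — net change −24 (cost falls by 24).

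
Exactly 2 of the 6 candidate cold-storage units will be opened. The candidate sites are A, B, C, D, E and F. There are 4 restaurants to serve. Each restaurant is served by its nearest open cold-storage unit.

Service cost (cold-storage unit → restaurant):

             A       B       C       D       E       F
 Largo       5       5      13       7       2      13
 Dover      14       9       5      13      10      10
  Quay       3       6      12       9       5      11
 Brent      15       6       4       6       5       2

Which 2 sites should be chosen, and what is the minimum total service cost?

With exactly 2 open, each restaurant uses its cheapest among the chosen.
{C, E}: Largo→E 2, Dover→C 5, Quay→E 5, Brent→C 4. Service cost 16.
{A, C}: service cost 17
{E, F}: service cost 19
Among all 15 size-2 choices, {C, E} is lowest.

Choose C and E; total service cost 16.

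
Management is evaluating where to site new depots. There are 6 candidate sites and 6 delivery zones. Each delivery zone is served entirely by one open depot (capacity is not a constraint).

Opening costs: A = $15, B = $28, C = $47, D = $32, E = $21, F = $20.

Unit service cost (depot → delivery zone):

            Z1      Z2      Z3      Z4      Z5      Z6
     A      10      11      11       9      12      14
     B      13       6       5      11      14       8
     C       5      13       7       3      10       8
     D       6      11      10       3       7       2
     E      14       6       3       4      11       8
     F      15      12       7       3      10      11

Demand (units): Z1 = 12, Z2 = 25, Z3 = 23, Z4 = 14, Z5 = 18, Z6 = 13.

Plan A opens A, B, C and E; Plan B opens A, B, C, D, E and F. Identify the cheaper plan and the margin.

Plan A: {A, B, C, E}: Z1→C 5·12=60, Z2→B 6·25=150, Z3→E 3·23=69, Z4→C 3·14=42, Z5→C 10·18=180, Z6→B 8·13=104. Service 605; fixed 111; total 716.
Plan B: {A, B, C, D, E, F}: Z1→C 5·12=60, Z2→B 6·25=150, Z3→E 3·23=69, Z4→C 3·14=42, Z5→D 7·18=126, Z6→D 2·13=26. Service 473; fixed 163; total 636.
Difference: |716 − 636| = 80.

Plan B is cheaper by 80.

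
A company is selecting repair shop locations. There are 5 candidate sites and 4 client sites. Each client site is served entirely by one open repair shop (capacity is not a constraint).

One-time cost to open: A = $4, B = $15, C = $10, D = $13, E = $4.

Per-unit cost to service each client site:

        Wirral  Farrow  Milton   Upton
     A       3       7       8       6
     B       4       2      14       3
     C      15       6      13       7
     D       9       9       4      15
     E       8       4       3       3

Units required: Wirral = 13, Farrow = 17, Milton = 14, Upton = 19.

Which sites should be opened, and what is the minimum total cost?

For any fixed open set, each client site goes to its cheapest open site; total = fixed + service.
{A, B, E}: Wirral→A 3·13=39, Farrow→B 2·17=34, Milton→E 3·14=42, Upton→B 3·19=57. Service 172; fixed 23; total 195.
{B, E}: Wirral→B 4·13=52, Farrow→B 2·17=34, Milton→E 3·14=42, Upton→B 3·19=57. Service 185; fixed 19; total 204.
{A, B, C, E}: Wirral→A 3·13=39, Farrow→B 2·17=34, Milton→E 3·14=42, Upton→B 3·19=57. Service 172; fixed 33; total 205.
{A, B, C, D, E}: service 172 + fixed 46 = 218
No other subset beats 195.

Open A, B and E; minimum total cost 195.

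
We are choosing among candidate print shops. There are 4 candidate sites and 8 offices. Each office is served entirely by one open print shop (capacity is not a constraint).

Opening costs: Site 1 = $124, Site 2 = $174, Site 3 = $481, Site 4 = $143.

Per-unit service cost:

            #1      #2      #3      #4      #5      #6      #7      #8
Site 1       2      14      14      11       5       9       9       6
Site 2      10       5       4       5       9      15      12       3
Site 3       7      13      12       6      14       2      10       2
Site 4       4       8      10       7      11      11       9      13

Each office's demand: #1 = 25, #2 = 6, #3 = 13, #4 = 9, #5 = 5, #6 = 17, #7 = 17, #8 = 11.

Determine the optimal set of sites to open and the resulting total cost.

For any fixed open set, each office goes to its cheapest open site; total = fixed + service.
{Site 1, Site 2}: #1→Site 1 2·25=50, #2→Site 2 5·6=30, #3→Site 2 4·13=52, #4→Site 2 5·9=45, #5→Site 1 5·5=25, #6→Site 1 9·17=153, #7→Site 1 9·17=153, #8→Site 2 3·11=33. Service 541; fixed 298; total 839.
{Site 1}: #1→Site 1 2·25=50, #2→Site 1 14·6=84, #3→Site 1 14·13=182, #4→Site 1 11·9=99, #5→Site 1 5·5=25, #6→Site 1 9·17=153, #7→Site 1 9·17=153, #8→Site 1 6·11=66. Service 812; fixed 124; total 936.
{Site 1, Site 4}: service 688 + fixed 267 = 955
{Site 1, Site 2, Site 3, Site 4}: service 411 + fixed 922 = 1333
No other subset beats 839.

Open Site 1 and Site 2; minimum total cost 839.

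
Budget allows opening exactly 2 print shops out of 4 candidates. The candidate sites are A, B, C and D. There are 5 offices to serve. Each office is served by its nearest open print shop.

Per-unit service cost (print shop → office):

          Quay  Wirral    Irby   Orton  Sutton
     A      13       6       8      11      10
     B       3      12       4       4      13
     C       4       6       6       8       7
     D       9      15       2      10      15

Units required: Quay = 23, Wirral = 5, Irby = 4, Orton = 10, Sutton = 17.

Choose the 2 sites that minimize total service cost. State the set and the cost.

With exactly 2 open, each office uses its cheapest among the chosen.
{B, C}: Quay→B 3·23=69, Wirral→C 6·5=30, Irby→B 4·4=16, Orton→B 4·10=40, Sutton→C 7·17=119. Service cost 274.
{A, B}: service cost 325
{C, D}: service cost 329
Among all 6 size-2 choices, {B, C} is lowest.

Choose B and C; total service cost 274.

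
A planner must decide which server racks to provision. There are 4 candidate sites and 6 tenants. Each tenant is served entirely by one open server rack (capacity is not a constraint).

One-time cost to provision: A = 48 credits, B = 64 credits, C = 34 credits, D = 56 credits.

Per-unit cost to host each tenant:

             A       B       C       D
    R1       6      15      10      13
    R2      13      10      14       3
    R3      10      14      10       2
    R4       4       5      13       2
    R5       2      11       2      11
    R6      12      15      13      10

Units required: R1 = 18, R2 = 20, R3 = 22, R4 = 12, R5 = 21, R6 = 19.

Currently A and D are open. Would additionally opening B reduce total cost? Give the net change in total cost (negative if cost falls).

No — net change +64 (cost rises by 64).

Current service cost with {A, D}: 468.
Adding B: each tenant re-picks its cheapest; new service cost 468, saving 0.
Extra fixed cost: 64. Net change = 64 − 0 = 64.
(Totals: 572 → 636.)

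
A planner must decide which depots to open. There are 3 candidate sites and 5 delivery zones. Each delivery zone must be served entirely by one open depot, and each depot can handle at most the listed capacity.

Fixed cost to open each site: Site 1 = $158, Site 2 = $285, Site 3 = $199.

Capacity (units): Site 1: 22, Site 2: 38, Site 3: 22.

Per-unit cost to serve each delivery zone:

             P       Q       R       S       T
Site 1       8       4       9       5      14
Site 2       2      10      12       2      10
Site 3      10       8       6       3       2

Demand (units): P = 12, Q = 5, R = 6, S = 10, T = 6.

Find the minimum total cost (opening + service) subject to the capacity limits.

Open {Site 1, Site 3}: P→Site 1 8·12=96, Q→Site 1 4·5=20, R→Site 3 6·6=36, S→Site 3 3·10=30, T→Site 3 2·6=12.
Loads: Site 1 carries 17/22, Site 3 carries 22/22. Service 194; fixed 357; total 551.
Next best feasible plan costs 589.

Minimum total cost: 551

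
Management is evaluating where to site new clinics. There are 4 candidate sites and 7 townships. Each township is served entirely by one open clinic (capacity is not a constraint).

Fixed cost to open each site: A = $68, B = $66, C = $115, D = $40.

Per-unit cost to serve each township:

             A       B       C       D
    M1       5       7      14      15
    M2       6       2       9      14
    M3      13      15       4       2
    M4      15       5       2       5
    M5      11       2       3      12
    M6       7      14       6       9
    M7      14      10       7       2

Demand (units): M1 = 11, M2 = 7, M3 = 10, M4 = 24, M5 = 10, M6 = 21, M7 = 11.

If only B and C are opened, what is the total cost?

Each township is assigned to its cheapest site among the open ones.
{B, C}: M1→B 7·11=77, M2→B 2·7=14, M3→C 4·10=40, M4→C 2·24=48, M5→B 2·10=20, M6→C 6·21=126, M7→C 7·11=77. Service 402; fixed 181; total 583.

Total cost: 583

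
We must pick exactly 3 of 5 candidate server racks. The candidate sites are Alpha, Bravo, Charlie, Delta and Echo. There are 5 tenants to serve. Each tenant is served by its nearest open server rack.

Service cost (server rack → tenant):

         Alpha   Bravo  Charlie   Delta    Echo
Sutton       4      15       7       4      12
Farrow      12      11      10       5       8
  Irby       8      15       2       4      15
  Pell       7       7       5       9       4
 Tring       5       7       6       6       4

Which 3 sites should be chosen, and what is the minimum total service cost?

With exactly 3 open, each tenant uses its cheapest among the chosen.
{Charlie, Delta, Echo}: Sutton→Delta 4, Farrow→Delta 5, Irby→Charlie 2, Pell→Echo 4, Tring→Echo 4. Service cost 19.
{Alpha, Charlie, Delta}: service cost 21
{Alpha, Delta, Echo}: service cost 21
Among all 10 size-3 choices, {Charlie, Delta, Echo} is lowest.

Choose Charlie, Delta and Echo; total service cost 19.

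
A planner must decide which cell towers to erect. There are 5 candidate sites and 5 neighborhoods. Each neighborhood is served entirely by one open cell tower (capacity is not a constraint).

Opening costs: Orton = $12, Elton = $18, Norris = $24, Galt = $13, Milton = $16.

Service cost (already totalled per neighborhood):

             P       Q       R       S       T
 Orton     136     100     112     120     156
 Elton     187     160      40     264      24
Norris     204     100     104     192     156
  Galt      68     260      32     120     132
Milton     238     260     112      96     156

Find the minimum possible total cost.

For any fixed open set, each neighborhood goes to its cheapest open site; total = fixed + service.
{Orton, Elton, Galt, Milton}: P→Galt 68, Q→Orton 100, R→Galt 32, S→Milton 96, T→Elton 24. Service 320; fixed 59; total 379.
{Orton, Elton, Galt}: service 344 + fixed 43 = 387
{Elton, Norris, Galt, Milton}: P→Galt 68, Q→Norris 100, R→Galt 32, S→Milton 96, T→Elton 24. Service 320; fixed 71; total 391.
{Orton, Elton, Norris, Galt, Milton}: P→Galt 68, Q→Orton 100, R→Galt 32, S→Milton 96, T→Elton 24. Service 320; fixed 83; total 403.
No other subset beats 379.

Minimum total cost: 379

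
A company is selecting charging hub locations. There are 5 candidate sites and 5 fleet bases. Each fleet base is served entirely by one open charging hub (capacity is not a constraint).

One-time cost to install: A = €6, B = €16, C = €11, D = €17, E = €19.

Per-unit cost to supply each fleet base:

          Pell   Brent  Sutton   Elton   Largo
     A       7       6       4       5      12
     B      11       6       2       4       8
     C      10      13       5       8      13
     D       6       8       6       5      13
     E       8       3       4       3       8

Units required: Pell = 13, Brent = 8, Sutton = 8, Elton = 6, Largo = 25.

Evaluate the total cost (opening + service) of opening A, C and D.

Total cost: 522

Each fleet base is assigned to its cheapest site among the open ones.
{A, C, D}: Pell→D 6·13=78, Brent→A 6·8=48, Sutton→A 4·8=32, Elton→A 5·6=30, Largo→A 12·25=300. Service 488; fixed 34; total 522.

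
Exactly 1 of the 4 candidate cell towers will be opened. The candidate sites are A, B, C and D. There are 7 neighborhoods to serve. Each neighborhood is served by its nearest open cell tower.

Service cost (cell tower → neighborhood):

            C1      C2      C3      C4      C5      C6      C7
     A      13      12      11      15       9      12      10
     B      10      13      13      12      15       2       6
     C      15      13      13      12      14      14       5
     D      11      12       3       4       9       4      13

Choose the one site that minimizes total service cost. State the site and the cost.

With exactly 1 open, each neighborhood uses its cheapest among the chosen.
{D}: C1→D 11, C2→D 12, C3→D 3, C4→D 4, C5→D 9, C6→D 4, C7→D 13. Service cost 56.
{B}: service cost 71
{A}: service cost 82
Among all 4 size-1 choices, {D} is lowest.

Choose D only; total service cost 56.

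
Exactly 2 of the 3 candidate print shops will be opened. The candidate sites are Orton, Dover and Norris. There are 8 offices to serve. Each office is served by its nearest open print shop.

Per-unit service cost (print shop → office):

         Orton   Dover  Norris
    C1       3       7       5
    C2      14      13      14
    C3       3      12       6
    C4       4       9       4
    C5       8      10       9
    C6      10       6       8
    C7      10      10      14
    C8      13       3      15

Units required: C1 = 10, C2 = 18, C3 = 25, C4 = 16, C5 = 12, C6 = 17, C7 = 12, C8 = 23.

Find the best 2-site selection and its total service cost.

With exactly 2 open, each office uses its cheapest among the chosen.
{Orton, Dover}: C1→Orton 3·10=30, C2→Dover 13·18=234, C3→Orton 3·25=75, C4→Orton 4·16=64, C5→Orton 8·12=96, C6→Dover 6·17=102, C7→Orton 10·12=120, C8→Dover 3·23=69. Service cost 790.
{Dover, Norris}: service cost 897
{Orton, Norris}: service cost 1072
Among all 3 size-2 choices, {Orton, Dover} is lowest.

Choose Orton and Dover; total service cost 790.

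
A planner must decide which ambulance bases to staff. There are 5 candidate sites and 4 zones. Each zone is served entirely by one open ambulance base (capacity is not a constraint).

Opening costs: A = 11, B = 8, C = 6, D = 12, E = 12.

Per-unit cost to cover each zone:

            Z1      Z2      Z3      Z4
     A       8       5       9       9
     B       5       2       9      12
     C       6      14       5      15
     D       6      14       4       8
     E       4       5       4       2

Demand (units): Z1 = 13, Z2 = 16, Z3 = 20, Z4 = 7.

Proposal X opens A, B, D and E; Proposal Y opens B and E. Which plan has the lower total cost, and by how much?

Proposal Y is cheaper by 23.

Proposal X: {A, B, D, E}: Z1→E 4·13=52, Z2→B 2·16=32, Z3→D 4·20=80, Z4→E 2·7=14. Service 178; fixed 43; total 221.
Proposal Y: {B, E}: Z1→E 4·13=52, Z2→B 2·16=32, Z3→E 4·20=80, Z4→E 2·7=14. Service 178; fixed 20; total 198.
Difference: |221 − 198| = 23.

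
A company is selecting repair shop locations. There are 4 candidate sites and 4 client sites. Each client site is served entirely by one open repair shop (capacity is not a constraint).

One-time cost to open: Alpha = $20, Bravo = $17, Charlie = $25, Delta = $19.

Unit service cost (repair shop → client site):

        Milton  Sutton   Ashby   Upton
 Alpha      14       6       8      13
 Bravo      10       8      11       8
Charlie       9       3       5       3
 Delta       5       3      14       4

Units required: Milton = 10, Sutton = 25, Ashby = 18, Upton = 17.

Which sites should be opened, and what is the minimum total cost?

Open Charlie and Delta; minimum total cost 310.

For any fixed open set, each client site goes to its cheapest open site; total = fixed + service.
{Charlie, Delta}: Milton→Delta 5·10=50, Sutton→Charlie 3·25=75, Ashby→Charlie 5·18=90, Upton→Charlie 3·17=51. Service 266; fixed 44; total 310.
{Bravo, Charlie, Delta}: service 266 + fixed 61 = 327
{Alpha, Charlie, Delta}: Milton→Delta 5·10=50, Sutton→Charlie 3·25=75, Ashby→Charlie 5·18=90, Upton→Charlie 3·17=51. Service 266; fixed 64; total 330.
{Alpha, Bravo, Charlie, Delta}: service 266 + fixed 81 = 347
No other subset beats 310.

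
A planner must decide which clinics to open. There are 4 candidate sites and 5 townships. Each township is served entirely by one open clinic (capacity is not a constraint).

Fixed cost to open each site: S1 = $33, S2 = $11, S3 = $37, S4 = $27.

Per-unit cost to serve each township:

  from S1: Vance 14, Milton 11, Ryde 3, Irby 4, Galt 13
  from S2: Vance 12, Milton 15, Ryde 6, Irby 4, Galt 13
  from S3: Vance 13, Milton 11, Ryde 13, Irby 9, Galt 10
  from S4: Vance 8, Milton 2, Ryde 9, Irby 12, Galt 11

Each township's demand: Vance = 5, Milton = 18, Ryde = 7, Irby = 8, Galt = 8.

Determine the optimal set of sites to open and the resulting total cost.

Open S2 and S4; minimum total cost 276.

For any fixed open set, each township goes to its cheapest open site; total = fixed + service.
{S2, S4}: Vance→S4 8·5=40, Milton→S4 2·18=36, Ryde→S2 6·7=42, Irby→S2 4·8=32, Galt→S4 11·8=88. Service 238; fixed 38; total 276.
{S1, S4}: Vance→S4 8·5=40, Milton→S4 2·18=36, Ryde→S1 3·7=21, Irby→S1 4·8=32, Galt→S4 11·8=88. Service 217; fixed 60; total 277.
{S1, S2, S4}: service 217 + fixed 71 = 288
{S1, S2, S3, S4}: service 209 + fixed 108 = 317
(All 15 nonempty subsets were checked; S2 and S4 is lowest.)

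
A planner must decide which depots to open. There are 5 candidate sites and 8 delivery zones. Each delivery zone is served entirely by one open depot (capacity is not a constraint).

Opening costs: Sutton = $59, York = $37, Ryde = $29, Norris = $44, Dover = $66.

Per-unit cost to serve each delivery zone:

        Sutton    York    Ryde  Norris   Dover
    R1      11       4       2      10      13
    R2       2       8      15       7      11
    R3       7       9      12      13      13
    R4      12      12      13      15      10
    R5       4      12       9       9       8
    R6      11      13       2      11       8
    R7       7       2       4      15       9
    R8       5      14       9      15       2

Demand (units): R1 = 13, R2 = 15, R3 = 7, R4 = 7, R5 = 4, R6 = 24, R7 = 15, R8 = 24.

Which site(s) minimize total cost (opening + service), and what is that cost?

Open Sutton, Ryde and Dover; minimum total cost 501.

For any fixed open set, each delivery zone goes to its cheapest open site; total = fixed + service.
{Sutton, Ryde, Dover}: R1→Ryde 2·13=26, R2→Sutton 2·15=30, R3→Sutton 7·7=49, R4→Dover 10·7=70, R5→Sutton 4·4=16, R6→Ryde 2·24=48, R7→Ryde 4·15=60, R8→Dover 2·24=48. Service 347; fixed 154; total 501.
{Sutton, York, Ryde, Dover}: service 317 + fixed 191 = 508
{Sutton, Ryde}: R1→Ryde 2·13=26, R2→Sutton 2·15=30, R3→Sutton 7·7=49, R4→Sutton 12·7=84, R5→Sutton 4·4=16, R6→Ryde 2·24=48, R7→Ryde 4·15=60, R8→Sutton 5·24=120. Service 433; fixed 88; total 521.
{Sutton, York, Ryde, Norris, Dover}: service 317 + fixed 235 = 552
No other subset beats 501.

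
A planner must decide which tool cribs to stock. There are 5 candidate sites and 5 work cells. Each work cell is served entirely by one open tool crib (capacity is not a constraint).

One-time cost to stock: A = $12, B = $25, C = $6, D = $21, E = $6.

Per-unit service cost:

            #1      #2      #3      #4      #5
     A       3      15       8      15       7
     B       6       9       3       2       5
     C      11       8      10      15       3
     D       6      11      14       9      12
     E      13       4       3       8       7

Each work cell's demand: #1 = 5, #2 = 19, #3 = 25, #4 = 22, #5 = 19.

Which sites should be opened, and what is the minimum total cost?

For any fixed open set, each work cell goes to its cheapest open site; total = fixed + service.
{A, B, C, E}: #1→A 3·5=15, #2→E 4·19=76, #3→B 3·25=75, #4→B 2·22=44, #5→C 3·19=57. Service 267; fixed 49; total 316.
{B, C, E}: #1→B 6·5=30, #2→E 4·19=76, #3→B 3·25=75, #4→B 2·22=44, #5→C 3·19=57. Service 282; fixed 37; total 319.
{A, B, C, D, E}: #1→A 3·5=15, #2→E 4·19=76, #3→B 3·25=75, #4→B 2·22=44, #5→C 3·19=57. Service 267; fixed 70; total 337.
{C}: #1→C 11·5=55, #2→C 8·19=152, #3→C 10·25=250, #4→C 15·22=330, #5→C 3·19=57. Service 844; fixed 6; total 850.
No other subset beats 316.

Open A, B, C and E; minimum total cost 316.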